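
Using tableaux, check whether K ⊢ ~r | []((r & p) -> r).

Tableau for the negation ~(~r | []((r & p) -> r)):
1. ~(~r | []((r & p) -> r)), u
2. r, u
3. ~[]((r & p) -> r), u
4. ~((r & p) -> r), v
5. r & p, v
6. ~r, v
7. r, v
8. p, v
Accessibility: uRv
Branch closes: r and ~r both at v.
All branches of the negation close; one closing branch shown above.

Valid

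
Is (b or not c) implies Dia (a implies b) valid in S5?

Tableau for the negation not ((b or not c) implies Dia (a implies b)):
1. not ((b or not c) implies Dia (a implies b)), w0
2. b or not c, w0
3. not Dia (a implies b), w0
4. not (a implies b), w0
5. a, w0
6. not b, w0
7. not c, w0
Accessibility: w0Rw0
The negation has an open branch (countermodel exists).

No, not valid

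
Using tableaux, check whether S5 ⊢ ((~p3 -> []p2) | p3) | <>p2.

Invalid (countermodel exists)

Tableau for the negation ~(((~p3 -> []p2) | p3) | <>p2):
1. ~(((~p3 -> []p2) | p3) | <>p2), w0
2. ~((~p3 -> []p2) | p3), w0
3. ~<>p2, w0
4. ~(~p3 -> []p2), w0
5. ~p3, w0
6. ~[]p2, w0
7. ~p2, w0
8. ~p2, w1
Accessibility: w0Rw0, w0Rw1, w1Rw0, w1Rw1
The negation has an open branch (countermodel exists).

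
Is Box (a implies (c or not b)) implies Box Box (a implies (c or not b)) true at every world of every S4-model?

Valid in S4

Tableau for the negation not (Box (a implies (c or not b)) implies Box Box (a implies (c or not b))):
1. not (Box (a implies (c or not b)) implies Box Box (a implies (c or not b))), w0
2. Box (a implies (c or not b)), w0   [neg-implies-rule on 1]
3. not Box Box (a implies (c or not b)), w0   [neg-implies-rule on 1]
4. a implies (c or not b), w0   [Box-rule on 2 via w0Rw0]
5. c or not b, w0   [implies-rule on 4 (branches; this branch)]
6. not b, w0   [or-rule on 5 (branches; this branch)]
7. not Box (a implies (c or not b)), w1   [neg-Box-rule on 3: fresh world w1, w0Rw1]
8. a implies (c or not b), w1   [Box-rule on 2 via w0Rw1]
9. c or not b, w1   [implies-rule on 8 (branches; this branch)]
10. not b, w1   [or-rule on 9 (branches; this branch)]
11. not (a implies (c or not b)), w2   [neg-Box-rule on 7: fresh world w2, w1Rw2]
12. a, w2   [neg-implies-rule on 11]
13. not (c or not b), w2   [neg-implies-rule on 11]
14. not c, w2   [neg-or-rule on 13]
15. b, w2   [neg-or-rule on 13]
16. a implies (c or not b), w2   [Box-rule on 2 via w0Rw2]
17. c or not b, w2   [implies-rule on 16 (branches; this branch)]
18. not b, w2   [or-rule on 17 (branches; this branch)]
Accessibility: w0Rw0, w0Rw1, w0Rw2, w1Rw1, w1Rw2, w2Rw2
Branch closes: b and not b both at w2.
Every branch of the negation's tableau closes; the branch above is one of them.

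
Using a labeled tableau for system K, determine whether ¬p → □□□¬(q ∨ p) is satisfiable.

Satisfiable

1. ¬p → □□□¬(q ∨ p), 0
2. □□□¬(q ∨ p), 0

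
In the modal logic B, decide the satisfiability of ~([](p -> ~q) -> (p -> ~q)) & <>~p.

1. ~([](p -> ~q) -> (p -> ~q)) & <>~p, 0
2. ~([](p -> ~q) -> (p -> ~q)), 0
3. <>~p, 0
4. [](p -> ~q), 0
5. ~(p -> ~q), 0
6. p, 0
7. q, 0
8. p -> ~q, 0
9. ~q, 0
Accessibility: 0R0
Branch closes: q and ~q both at 0.
All branches of the tableau close; one closing branch shown above.

Unsatisfiable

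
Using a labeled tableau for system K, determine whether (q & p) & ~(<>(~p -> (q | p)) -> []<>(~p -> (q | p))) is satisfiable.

1. (q & p) & ~(<>(~p -> (q | p)) -> []<>(~p -> (q | p))), 0
2. q & p, 0
3. ~(<>(~p -> (q | p)) -> []<>(~p -> (q | p))), 0
4. q, 0
5. p, 0
6. <>(~p -> (q | p)), 0
7. ~[]<>(~p -> (q | p)), 0
8. ~p -> (q | p), 1
9. q | p, 1
10. p, 1
11. ~<>(~p -> (q | p)), 2
Accessibility: 0R1, 0R2

Satisfiable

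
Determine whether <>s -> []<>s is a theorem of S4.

Invalid (countermodel exists)

Tableau for the negation ~(<>s -> []<>s):
1. ~(<>s -> []<>s), 0
2. <>s, 0
3. ~[]<>s, 0
4. s, 1
5. ~<>s, 2
6. ~s, 2
Accessibility: 0R0, 0R1, 0R2, 1R1, 2R2
The negation has an open branch (countermodel exists).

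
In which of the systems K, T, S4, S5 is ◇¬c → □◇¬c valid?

S4-tableau for the negation ¬(◇¬c → □◇¬c):
1. ¬(◇¬c → □◇¬c), w0
2. ◇¬c, w0
3. ¬□◇¬c, w0
4. ¬c, w1
5. ¬◇¬c, w2
6. c, w2
Accessibility: w0Rw0, w0Rw1, w0Rw2, w1Rw1, w2Rw2
Complete open branch: countermodel on an S4-frame, so not valid in S4, nor in K, T (the same frame is also a K-frame and a T-frame).
S5-tableau for the negation ¬(◇¬c → □◇¬c):
1. ¬(◇¬c → □◇¬c), w0
2. ◇¬c, w0
3. ¬□◇¬c, w0
4. ¬c, w1
5. ¬◇¬c, w2
6. c, w0
7. c, w1
Accessibility: w0Rw0, w0Rw1, w0Rw2, w1Rw0, w1Rw1, w1Rw2, w2Rw0, w2Rw1, w2Rw2
Branch closes: c and ¬c both at w1.
Every branch closes (one shown): valid in S5.

S5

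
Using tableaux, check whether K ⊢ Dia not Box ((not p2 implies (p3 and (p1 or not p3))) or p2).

Invalid (countermodel exists)

Tableau for the negation not Dia not Box ((not p2 implies (p3 and (p1 or not p3))) or p2):
1. not Dia not Box ((not p2 implies (p3 and (p1 or not p3))) or p2), 0
The negation has an open branch (countermodel exists).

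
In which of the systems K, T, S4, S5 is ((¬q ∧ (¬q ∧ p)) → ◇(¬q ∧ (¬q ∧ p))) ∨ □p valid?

T, S4, S5

K-tableau for the negation ¬(((¬q ∧ (¬q ∧ p)) → ◇(¬q ∧ (¬q ∧ p))) ∨ □p):
1. ¬(((¬q ∧ (¬q ∧ p)) → ◇(¬q ∧ (¬q ∧ p))) ∨ □p), 0
2. ¬((¬q ∧ (¬q ∧ p)) → ◇(¬q ∧ (¬q ∧ p))), 0
3. ¬□p, 0
4. ¬q ∧ (¬q ∧ p), 0
5. ¬◇(¬q ∧ (¬q ∧ p)), 0
6. ¬q, 0
7. ¬q ∧ p, 0
8. p, 0
9. ¬p, 1
10. ¬(¬q ∧ (¬q ∧ p)), 1
11. ¬(¬q ∧ p), 1
Accessibility: 0R1
Complete open branch: countermodel on a K-frame, so not valid in K.
T-tableau for the negation ¬(((¬q ∧ (¬q ∧ p)) → ◇(¬q ∧ (¬q ∧ p))) ∨ □p):
1. ¬(((¬q ∧ (¬q ∧ p)) → ◇(¬q ∧ (¬q ∧ p))) ∨ □p), 0
2. ¬((¬q ∧ (¬q ∧ p)) → ◇(¬q ∧ (¬q ∧ p))), 0
3. ¬□p, 0
4. ¬q ∧ (¬q ∧ p), 0
5. ¬◇(¬q ∧ (¬q ∧ p)), 0
6. ¬q, 0
7. ¬q ∧ p, 0
8. p, 0
9. ¬(¬q ∧ (¬q ∧ p)), 0
10. ¬(¬q ∧ p), 0
11. ¬p, 0
Accessibility: 0R0
Branch closes: p and ¬p both at 0.
Every branch closes (one shown): valid in T, hence also in S4, S5 (every theorem of T is a theorem of S4 and S5).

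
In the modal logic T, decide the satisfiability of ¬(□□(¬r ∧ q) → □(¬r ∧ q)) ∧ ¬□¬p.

No, unsatisfiable

1. ¬(□□(¬r ∧ q) → □(¬r ∧ q)) ∧ ¬□¬p, 0
2. ¬(□□(¬r ∧ q) → □(¬r ∧ q)), 0
3. ¬□¬p, 0
4. □□(¬r ∧ q), 0
5. ¬□(¬r ∧ q), 0
6. □(¬r ∧ q), 0
7. ¬r ∧ q, 0
8. ¬r, 0
9. q, 0
10. p, 1
11. □(¬r ∧ q), 1
12. ¬r ∧ q, 1
13. ¬r, 1
14. q, 1
15. ¬(¬r ∧ q), 2
16. □(¬r ∧ q), 2
17. ¬r ∧ q, 2
18. ¬r, 2
19. q, 2
20. ¬q, 2
Accessibility: 0R0, 0R1, 0R2, 1R1, 2R2
Branch closes: q and ¬q both at 2.
All branches of the tableau close; one closing branch shown above.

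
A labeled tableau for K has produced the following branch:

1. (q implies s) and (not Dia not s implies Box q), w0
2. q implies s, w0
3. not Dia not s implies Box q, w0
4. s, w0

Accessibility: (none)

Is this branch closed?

Not closed

There is no literal clash: for every atom and world, at most one sign appears.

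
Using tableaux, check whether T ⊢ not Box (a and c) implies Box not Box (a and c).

Not valid

Tableau for the negation not (not Box (a and c) implies Box not Box (a and c)):
1. not (not Box (a and c) implies Box not Box (a and c)), 0
2. not Box (a and c), 0   [neg-implies-rule on 1]
3. not Box not Box (a and c), 0   [neg-implies-rule on 1]
4. not (a and c), 1   [neg-Box-rule on 2: fresh world 1, 0R1]
5. not c, 1   [neg-and-rule on 4 (branches; this branch)]
6. Box (a and c), 2   [neg-Box-rule on 3: fresh world 2, 0R2]
7. a and c, 2   [Box-rule on 6 via 2R2]
8. a, 2   [and-rule on 7]
9. c, 2   [and-rule on 7]
Accessibility: 0R0, 0R1, 0R2, 1R1, 2R2
The negation has an open branch (countermodel exists).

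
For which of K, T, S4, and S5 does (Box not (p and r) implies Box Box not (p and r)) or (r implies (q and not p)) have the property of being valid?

S4, S5

S4-tableau for the negation not ((Box not (p and r) implies Box Box not (p and r)) or (r implies (q and not p))):
1. not ((Box not (p and r) implies Box Box not (p and r)) or (r implies (q and not p))), w0
2. not (Box not (p and r) implies Box Box not (p and r)), w0   [neg-or-rule on 1]
3. not (r implies (q and not p)), w0   [neg-or-rule on 1]
4. Box not (p and r), w0   [neg-implies-rule on 2]
5. not Box Box not (p and r), w0   [neg-implies-rule on 2]
6. r, w0   [neg-implies-rule on 3]
7. not (q and not p), w0   [neg-implies-rule on 3]
8. not (p and r), w0   [Box-rule on 4 via w0Rw0]
9. not q, w0   [neg-and-rule on 7 (branches; this branch)]
10. not p, w0   [neg-and-rule on 8 (branches; this branch)]
11. not Box not (p and r), w1   [neg-Box-rule on 5: fresh world w1, w0Rw1]
12. not (p and r), w1   [Box-rule on 4 via w0Rw1]
13. not r, w1   [neg-and-rule on 12 (branches; this branch)]
14. p and r, w2   [neg-Box-rule on 11: fresh world w2, w1Rw2]
15. p, w2   [and-rule on 14]
16. r, w2   [and-rule on 14]
17. not (p and r), w2   [Box-rule on 4 via w0Rw2]
18. not r, w2   [neg-and-rule on 17 (branches; this branch)]
Accessibility: w0Rw0, w0Rw1, w0Rw2, w1Rw1, w1Rw2, w2Rw2
Branch closes: r and not r both at w2.
Every branch closes (one shown): valid in S4, hence also in S5 (every theorem of S4 is a theorem of S5).
T-tableau for the negation not ((Box not (p and r) implies Box Box not (p and r)) or (r implies (q and not p))):
1. not ((Box not (p and r) implies Box Box not (p and r)) or (r implies (q and not p))), w0
2. not (Box not (p and r) implies Box Box not (p and r)), w0   [neg-or-rule on 1]
3. not (r implies (q and not p)), w0   [neg-or-rule on 1]
4. Box not (p and r), w0   [neg-implies-rule on 2]
5. not Box Box not (p and r), w0   [neg-implies-rule on 2]
6. r, w0   [neg-implies-rule on 3]
7. not (q and not p), w0   [neg-implies-rule on 3]
8. not (p and r), w0   [Box-rule on 4 via w0Rw0]
9. not q, w0   [neg-and-rule on 7 (branches; this branch)]
10. not p, w0   [neg-and-rule on 8 (branches; this branch)]
11. not Box not (p and r), w1   [neg-Box-rule on 5: fresh world w1, w0Rw1]
12. not (p and r), w1   [Box-rule on 4 via w0Rw1]
13. not r, w1   [neg-and-rule on 12 (branches; this branch)]
14. p and r, w2   [neg-Box-rule on 11: fresh world w2, w1Rw2]
15. p, w2   [and-rule on 14]
16. r, w2   [and-rule on 14]
Accessibility: w0Rw0, w0Rw1, w1Rw1, w1Rw2, w2Rw2
Complete open branch: countermodel on a T-frame, so not valid in T, nor in K (the same frame is also a K-frame).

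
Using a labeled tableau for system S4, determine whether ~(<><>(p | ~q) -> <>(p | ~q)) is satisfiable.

No, unsatisfiable

1. ~(<><>(p | ~q) -> <>(p | ~q)), u
2. <><>(p | ~q), u
3. ~<>(p | ~q), u
4. ~(p | ~q), u
5. ~p, u
6. q, u
7. <>(p | ~q), v
8. ~(p | ~q), v
9. ~p, v
10. q, v
11. p | ~q, w
12. ~(p | ~q), w
13. ~p, w
14. q, w
15. ~q, w
Accessibility: uRu, uRv, uRw, vRv, vRw, wRw
Branch closes: q and ~q both at w.
(One branch shown.) All branches close.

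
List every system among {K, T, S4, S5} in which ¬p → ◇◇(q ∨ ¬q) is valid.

K-tableau for the negation ¬(¬p → ◇◇(q ∨ ¬q)):
1. ¬(¬p → ◇◇(q ∨ ¬q)), w0
2. ¬p, w0
3. ¬◇◇(q ∨ ¬q), w0
Complete open branch: countermodel on a K-frame, so not valid in K.
T-tableau for the negation ¬(¬p → ◇◇(q ∨ ¬q)):
1. ¬(¬p → ◇◇(q ∨ ¬q)), w0
2. ¬p, w0
3. ¬◇◇(q ∨ ¬q), w0
4. ¬◇(q ∨ ¬q), w0
5. ¬(q ∨ ¬q), w0
6. ¬q, w0
7. q, w0
Accessibility: w0Rw0
Branch closes: q and ¬q both at w0.
Every branch closes (one shown): valid in T, hence also in S4, S5 (every theorem of T is a theorem of S4 and S5).

T, S4, S5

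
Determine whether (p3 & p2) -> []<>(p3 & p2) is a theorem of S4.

No, not valid

Tableau for the negation ~((p3 & p2) -> []<>(p3 & p2)):
1. ~((p3 & p2) -> []<>(p3 & p2)), u
2. p3 & p2, u
3. ~[]<>(p3 & p2), u
4. p3, u
5. p2, u
6. ~<>(p3 & p2), v
7. ~(p3 & p2), v
8. ~p2, v
Accessibility: uRu, uRv, vRv
The negation has an open branch (countermodel exists).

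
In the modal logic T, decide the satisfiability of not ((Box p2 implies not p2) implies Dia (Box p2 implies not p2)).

Unsatisfiable (every branch closes)

1. not ((Box p2 implies not p2) implies Dia (Box p2 implies not p2)), u
2. Box p2 implies not p2, u
3. not Dia (Box p2 implies not p2), u
4. not (Box p2 implies not p2), u
5. Box p2, u
6. p2, u
7. not Box p2, u
8. not p2, v
9. not (Box p2 implies not p2), v
10. Box p2, v
11. p2, v
Accessibility: uRu, uRv, vRv
Branch closes: p2 and not p2 both at v.
All branches of the tableau close; one closing branch shown above.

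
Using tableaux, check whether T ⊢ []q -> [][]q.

Tableau for the negation ~([]q -> [][]q):
1. ~([]q -> [][]q), u
2. []q, u
3. ~[][]q, u
4. q, u
5. ~[]q, v
6. q, v
7. ~q, w
Accessibility: uRu, uRv, vRv, vRw, wRw
The negation has an open branch (countermodel exists).

Invalid (countermodel exists)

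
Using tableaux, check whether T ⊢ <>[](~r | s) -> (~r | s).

Tableau for the negation ~(<>[](~r | s) -> (~r | s)):
1. ~(<>[](~r | s) -> (~r | s)), 0
2. <>[](~r | s), 0
3. ~(~r | s), 0
4. r, 0
5. ~s, 0
6. [](~r | s), 1
7. ~r | s, 1
8. s, 1
Accessibility: 0R0, 0R1, 1R1
The negation has an open branch (countermodel exists).

Invalid (countermodel exists)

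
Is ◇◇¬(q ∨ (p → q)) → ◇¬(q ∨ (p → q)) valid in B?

Invalid (countermodel exists)

Tableau for the negation ¬(◇◇¬(q ∨ (p → q)) → ◇¬(q ∨ (p → q))):
1. ¬(◇◇¬(q ∨ (p → q)) → ◇¬(q ∨ (p → q))), w0
2. ◇◇¬(q ∨ (p → q)), w0   [¬→-rule on 1]
3. ¬◇¬(q ∨ (p → q)), w0   [¬→-rule on 1]
4. q ∨ (p → q), w0   [¬◇-rule on 3 via w0Rw0]
5. p → q, w0   [∨-rule on 4 (branches; this branch)]
6. q, w0   [→-rule on 5 (branches; this branch)]
7. ◇¬(q ∨ (p → q)), w1   [◇-rule on 2: fresh world w1, w0Rw1]
8. q ∨ (p → q), w1   [¬◇-rule on 3 via w0Rw1]
9. p → q, w1   [∨-rule on 8 (branches; this branch)]
10. q, w1   [→-rule on 9 (branches; this branch)]
11. ¬(q ∨ (p → q)), w2   [◇-rule on 7: fresh world w2, w1Rw2]
12. ¬q, w2   [¬∨-rule on 11]
13. ¬(p → q), w2   [¬∨-rule on 11]
14. p, w2   [¬→-rule on 13]
Accessibility: w0Rw0, w0Rw1, w1Rw0, w1Rw1, w1Rw2, w2Rw1, w2Rw2
The negation has an open branch (countermodel exists).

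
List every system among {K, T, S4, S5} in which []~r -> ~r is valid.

T, S4, S5

K-tableau for the negation ~([]~r -> ~r):
1. ~([]~r -> ~r), u
2. []~r, u
3. r, u
Complete open branch: countermodel on a K-frame, so not valid in K.
T-tableau for the negation ~([]~r -> ~r):
1. ~([]~r -> ~r), u
2. []~r, u
3. r, u
4. ~r, u
Accessibility: uRu
Branch closes: r and ~r both at u.
Every branch closes (one shown): valid in T, hence also in S4, S5 (every theorem of T is a theorem of S4 and S5).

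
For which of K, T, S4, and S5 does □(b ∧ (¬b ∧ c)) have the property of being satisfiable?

K

K-tableau for the formula:
1. □(b ∧ (¬b ∧ c)), u
Complete open branch: satisfiable in K.
T-tableau for the formula:
1. □(b ∧ (¬b ∧ c)), u
2. b ∧ (¬b ∧ c), u
3. b, u
4. ¬b ∧ c, u
5. ¬b, u
6. c, u
Accessibility: uRu
Branch closes: b and ¬b both at u.
Every branch closes (one shown): unsatisfiable in T, hence also in S4, S5 (every S4/S5-frame is a T-frame).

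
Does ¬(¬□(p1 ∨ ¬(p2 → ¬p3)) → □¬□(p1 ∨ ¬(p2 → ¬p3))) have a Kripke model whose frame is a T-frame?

1. ¬(¬□(p1 ∨ ¬(p2 → ¬p3)) → □¬□(p1 ∨ ¬(p2 → ¬p3))), w0
2. ¬□(p1 ∨ ¬(p2 → ¬p3)), w0
3. ¬□¬□(p1 ∨ ¬(p2 → ¬p3)), w0
4. ¬(p1 ∨ ¬(p2 → ¬p3)), w1
5. ¬p1, w1
6. p2 → ¬p3, w1
7. ¬p3, w1
8. □(p1 ∨ ¬(p2 → ¬p3)), w2
9. p1 ∨ ¬(p2 → ¬p3), w2
10. ¬(p2 → ¬p3), w2
11. p2, w2
12. p3, w2
Accessibility: w0Rw0, w0Rw1, w0Rw2, w1Rw1, w2Rw2

Satisfiable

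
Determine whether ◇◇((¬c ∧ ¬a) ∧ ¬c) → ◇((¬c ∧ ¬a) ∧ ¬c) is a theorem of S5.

Tableau for the negation ¬(◇◇((¬c ∧ ¬a) ∧ ¬c) → ◇((¬c ∧ ¬a) ∧ ¬c)):
1. ¬(◇◇((¬c ∧ ¬a) ∧ ¬c) → ◇((¬c ∧ ¬a) ∧ ¬c)), u
2. ◇◇((¬c ∧ ¬a) ∧ ¬c), u
3. ¬◇((¬c ∧ ¬a) ∧ ¬c), u
4. ¬((¬c ∧ ¬a) ∧ ¬c), u
5. ¬(¬c ∧ ¬a), u
6. a, u
7. ◇((¬c ∧ ¬a) ∧ ¬c), v
8. ¬((¬c ∧ ¬a) ∧ ¬c), v
9. ¬(¬c ∧ ¬a), v
10. a, v
11. (¬c ∧ ¬a) ∧ ¬c, w
12. ¬c ∧ ¬a, w
13. ¬c, w
14. ¬a, w
15. ¬((¬c ∧ ¬a) ∧ ¬c), w
16. ¬(¬c ∧ ¬a), w
17. a, w
Accessibility: uRu, uRv, uRw, vRu, vRv, vRw, wRu, wRv, wRw
Branch closes: a and ¬a both at w.
All branches of the negation close; one closing branch shown above.

Valid in S5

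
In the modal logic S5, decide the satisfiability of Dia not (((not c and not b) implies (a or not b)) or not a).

1. Dia not (((not c and not b) implies (a or not b)) or not a), 0
2. not (((not c and not b) implies (a or not b)) or not a), 1   [Dia-rule on 1: fresh world 1, 0R1]
3. not ((not c and not b) implies (a or not b)), 1   [neg-or-rule on 2]
4. a, 1   [neg-or-rule on 2]
5. not c and not b, 1   [neg-implies-rule on 3]
6. not (a or not b), 1   [neg-implies-rule on 3]
7. not c, 1   [and-rule on 5]
8. not b, 1   [and-rule on 5]
9. not a, 1   [neg-or-rule on 6]
10. b, 1   [neg-or-rule on 6]
Accessibility: 0R0, 0R1, 1R0, 1R1
Branch closes: a and not a both at 1.
Every branch closes; the branch above is one of them.

Unsatisfiable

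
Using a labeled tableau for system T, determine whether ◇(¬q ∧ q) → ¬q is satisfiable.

Yes, satisfiable

1. ◇(¬q ∧ q) → ¬q, w0
2. ¬q, w0   [→-rule on 1 (branches; this branch)]
Accessibility: w0Rw0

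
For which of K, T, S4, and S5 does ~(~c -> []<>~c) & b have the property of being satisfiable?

K, T, S4

S5-tableau for the formula:
1. ~(~c -> []<>~c) & b, u
2. ~(~c -> []<>~c), u   [&-rule on 1]
3. b, u   [&-rule on 1]
4. ~c, u   [~->-rule on 2]
5. ~[]<>~c, u   [~->-rule on 2]
6. ~<>~c, v   [~[]-rule on 5: fresh world v, uRv]
7. c, u   [~<>-rule on 6 via vRu]
Accessibility: uRu, uRv, vRu, vRv
Branch closes: c and ~c both at u.
Every branch closes (one shown): unsatisfiable in S5.
S4-tableau for the formula:
1. ~(~c -> []<>~c) & b, u
2. ~(~c -> []<>~c), u   [&-rule on 1]
3. b, u   [&-rule on 1]
4. ~c, u   [~->-rule on 2]
5. ~[]<>~c, u   [~->-rule on 2]
6. ~<>~c, v   [~[]-rule on 5: fresh world v, uRv]
7. c, v   [~<>-rule on 6 via vRv]
Accessibility: uRu, uRv, vRv
Complete open branch: satisfiable in S4, hence also in K, T (this S4-model is also a K-model and a T-model).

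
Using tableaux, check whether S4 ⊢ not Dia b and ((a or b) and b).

Invalid (countermodel exists)

Tableau for the negation not (not Dia b and ((a or b) and b)):
1. not (not Dia b and ((a or b) and b)), 0
2. not ((a or b) and b), 0
3. not b, 0
Accessibility: 0R0
The negation has an open branch (countermodel exists).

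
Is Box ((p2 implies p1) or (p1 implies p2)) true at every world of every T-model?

Tableau for the negation not Box ((p2 implies p1) or (p1 implies p2)):
1. not Box ((p2 implies p1) or (p1 implies p2)), w0
2. not ((p2 implies p1) or (p1 implies p2)), w1
3. not (p2 implies p1), w1
4. not (p1 implies p2), w1
5. p2, w1
6. not p1, w1
7. p1, w1
8. not p2, w1
Accessibility: w0Rw0, w0Rw1, w1Rw1
Branch closes: p1 and not p1 both at w1.
All branches of the negation close; one closing branch shown above.

Valid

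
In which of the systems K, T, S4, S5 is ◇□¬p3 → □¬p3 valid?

S5

S5-tableau for the negation ¬(◇□¬p3 → □¬p3):
1. ¬(◇□¬p3 → □¬p3), u
2. ◇□¬p3, u   [¬→-rule on 1]
3. ¬□¬p3, u   [¬→-rule on 1]
4. □¬p3, v   [◇-rule on 2: fresh world v, uRv]
5. ¬p3, u   [□-rule on 4 via vRu]
6. ¬p3, v   [□-rule on 4 via vRv]
7. p3, w   [¬□-rule on 3: fresh world w, uRw]
8. ¬p3, w   [□-rule on 4 via vRw]
Accessibility: uRu, uRv, uRw, vRu, vRv, vRw, wRu, wRv, wRw
Branch closes: p3 and ¬p3 both at w.
Every branch closes (one shown): valid in S5.
S4-tableau for the negation ¬(◇□¬p3 → □¬p3):
1. ¬(◇□¬p3 → □¬p3), u
2. ◇□¬p3, u   [¬→-rule on 1]
3. ¬□¬p3, u   [¬→-rule on 1]
4. □¬p3, v   [◇-rule on 2: fresh world v, uRv]
5. ¬p3, v   [□-rule on 4 via vRv]
6. p3, w   [¬□-rule on 3: fresh world w, uRw]
Accessibility: uRu, uRv, uRw, vRv, wRw
Complete open branch: countermodel on an S4-frame, so not valid in S4, nor in K, T (the same frame is also a K-frame and a T-frame).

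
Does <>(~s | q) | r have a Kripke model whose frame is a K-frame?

Yes, satisfiable

1. <>(~s | q) | r, u
2. r, u   [|-rule on 1 (branches; this branch)]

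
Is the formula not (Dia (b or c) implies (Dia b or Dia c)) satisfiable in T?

Unsatisfiable (every branch closes)

1. not (Dia (b or c) implies (Dia b or Dia c)), u
2. Dia (b or c), u
3. not (Dia b or Dia c), u
4. not Dia b, u
5. not Dia c, u
6. not b, u
7. not c, u
8. b or c, v
9. not b, v
10. not c, v
11. c, v
Accessibility: uRu, uRv, vRv
Branch closes: c and not c both at v.
All branches of the tableau close; one closing branch shown above.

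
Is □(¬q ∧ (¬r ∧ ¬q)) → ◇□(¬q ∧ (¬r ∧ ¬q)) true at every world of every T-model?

Valid

Tableau for the negation ¬(□(¬q ∧ (¬r ∧ ¬q)) → ◇□(¬q ∧ (¬r ∧ ¬q))):
1. ¬(□(¬q ∧ (¬r ∧ ¬q)) → ◇□(¬q ∧ (¬r ∧ ¬q))), u
2. □(¬q ∧ (¬r ∧ ¬q)), u
3. ¬◇□(¬q ∧ (¬r ∧ ¬q)), u
4. ¬q ∧ (¬r ∧ ¬q), u
5. ¬q, u
6. ¬r ∧ ¬q, u
7. ¬r, u
8. ¬□(¬q ∧ (¬r ∧ ¬q)), u
9. ¬(¬q ∧ (¬r ∧ ¬q)), v
10. ¬q ∧ (¬r ∧ ¬q), v
11. ¬q, v
12. ¬r ∧ ¬q, v
13. ¬r, v
14. ¬□(¬q ∧ (¬r ∧ ¬q)), v
15. ¬(¬r ∧ ¬q), v
16. q, v
Accessibility: uRu, uRv, vRv
Branch closes: q and ¬q both at v.
All branches of the negation close; one closing branch shown above.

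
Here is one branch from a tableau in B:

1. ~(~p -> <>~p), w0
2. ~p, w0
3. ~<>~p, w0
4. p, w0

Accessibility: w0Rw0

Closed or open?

Both p and ~p appear at w0.

Closed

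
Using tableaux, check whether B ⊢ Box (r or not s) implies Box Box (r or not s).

Invalid (countermodel exists)

Tableau for the negation not (Box (r or not s) implies Box Box (r or not s)):
1. not (Box (r or not s) implies Box Box (r or not s)), u
2. Box (r or not s), u
3. not Box Box (r or not s), u
4. r or not s, u
5. not s, u
6. not Box (r or not s), v
7. r or not s, v
8. not s, v
9. not (r or not s), w
10. not r, w
11. s, w
Accessibility: uRu, uRv, vRu, vRv, vRw, wRv, wRw
The negation has an open branch (countermodel exists).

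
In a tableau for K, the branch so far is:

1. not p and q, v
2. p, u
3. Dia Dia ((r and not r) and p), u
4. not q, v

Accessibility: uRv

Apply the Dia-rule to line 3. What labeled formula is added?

a fresh world w with uRw, and Dia ((r and not r) and p) at w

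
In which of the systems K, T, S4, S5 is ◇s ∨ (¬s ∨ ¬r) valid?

T-tableau for the negation ¬(◇s ∨ (¬s ∨ ¬r)):
1. ¬(◇s ∨ (¬s ∨ ¬r)), w0
2. ¬◇s, w0
3. ¬(¬s ∨ ¬r), w0
4. s, w0
5. r, w0
6. ¬s, w0
Accessibility: w0Rw0
Branch closes: s and ¬s both at w0.
Every branch closes (one shown): valid in T, hence also in S4, S5 (every theorem of T is a theorem of S4 and S5).
K-tableau for the negation ¬(◇s ∨ (¬s ∨ ¬r)):
1. ¬(◇s ∨ (¬s ∨ ¬r)), w0
2. ¬◇s, w0
3. ¬(¬s ∨ ¬r), w0
4. s, w0
5. r, w0
Complete open branch: countermodel on a K-frame, so not valid in K.

T, S4, S5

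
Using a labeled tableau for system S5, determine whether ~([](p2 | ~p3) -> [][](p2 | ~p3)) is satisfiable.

No, unsatisfiable

1. ~([](p2 | ~p3) -> [][](p2 | ~p3)), u
2. [](p2 | ~p3), u   [~->-rule on 1]
3. ~[][](p2 | ~p3), u   [~->-rule on 1]
4. p2 | ~p3, u   [[]-rule on 2 via uRu]
5. ~p3, u   [|-rule on 4 (branches; this branch)]
6. ~[](p2 | ~p3), v   [~[]-rule on 3: fresh world v, uRv]
7. p2 | ~p3, v   [[]-rule on 2 via uRv]
8. ~p3, v   [|-rule on 7 (branches; this branch)]
9. ~(p2 | ~p3), w   [~[]-rule on 6: fresh world w, vRw]
10. ~p2, w   [~|-rule on 9]
11. p3, w   [~|-rule on 9]
12. p2 | ~p3, w   [[]-rule on 2 via uRw]
13. ~p3, w   [|-rule on 12 (branches; this branch)]
Accessibility: uRu, uRv, uRw, vRu, vRv, vRw, wRu, wRv, wRw
Branch closes: p3 and ~p3 both at w.
(One branch shown.) All branches close.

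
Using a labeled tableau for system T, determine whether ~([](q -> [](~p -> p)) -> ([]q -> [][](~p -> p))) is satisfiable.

1. ~([](q -> [](~p -> p)) -> ([]q -> [][](~p -> p))), w0
2. [](q -> [](~p -> p)), w0
3. ~([]q -> [][](~p -> p)), w0
4. []q, w0
5. ~[][](~p -> p), w0
6. q -> [](~p -> p), w0
7. q, w0
8. [](~p -> p), w0
9. ~p -> p, w0
10. p, w0
11. ~[](~p -> p), w1
12. q -> [](~p -> p), w1
13. q, w1
14. ~p -> p, w1
15. [](~p -> p), w1
16. p, w1
17. ~(~p -> p), w2
18. ~p, w2
19. ~p -> p, w2
20. p, w2
Accessibility: w0Rw0, w0Rw1, w1Rw1, w1Rw2, w2Rw2
Branch closes: p and ~p both at w2.
All branches of the tableau close; one closing branch shown above.

Unsatisfiable (every branch closes)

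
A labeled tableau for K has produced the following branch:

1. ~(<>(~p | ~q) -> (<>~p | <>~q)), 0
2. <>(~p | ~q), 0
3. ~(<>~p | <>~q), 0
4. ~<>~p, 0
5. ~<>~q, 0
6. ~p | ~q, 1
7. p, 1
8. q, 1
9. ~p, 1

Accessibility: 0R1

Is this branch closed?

Both p and ~p appear at 1.

Yes, closed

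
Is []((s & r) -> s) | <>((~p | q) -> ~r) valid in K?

Yes, valid

Tableau for the negation ~([]((s & r) -> s) | <>((~p | q) -> ~r)):
1. ~([]((s & r) -> s) | <>((~p | q) -> ~r)), w0
2. ~[]((s & r) -> s), w0
3. ~<>((~p | q) -> ~r), w0
4. ~((s & r) -> s), w1
5. s & r, w1
6. ~s, w1
7. s, w1
8. r, w1
Accessibility: w0Rw1
Branch closes: s and ~s both at w1.
Every branch of the negation's tableau closes; the branch above is one of them.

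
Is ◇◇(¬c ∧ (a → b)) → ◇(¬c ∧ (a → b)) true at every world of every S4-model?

Tableau for the negation ¬(◇◇(¬c ∧ (a → b)) → ◇(¬c ∧ (a → b))):
1. ¬(◇◇(¬c ∧ (a → b)) → ◇(¬c ∧ (a → b))), u
2. ◇◇(¬c ∧ (a → b)), u
3. ¬◇(¬c ∧ (a → b)), u
4. ¬(¬c ∧ (a → b)), u
5. ¬(a → b), u
6. a, u
7. ¬b, u
8. ◇(¬c ∧ (a → b)), v
9. ¬(¬c ∧ (a → b)), v
10. ¬(a → b), v
11. a, v
12. ¬b, v
13. ¬c ∧ (a → b), w
14. ¬c, w
15. a → b, w
16. ¬(¬c ∧ (a → b)), w
17. b, w
18. ¬(a → b), w
19. a, w
20. ¬b, w
Accessibility: uRu, uRv, uRw, vRv, vRw, wRw
Branch closes: b and ¬b both at w.
Every branch of the negation's tableau closes; the branch above is one of them.

Yes, valid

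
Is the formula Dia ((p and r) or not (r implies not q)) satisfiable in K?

1. Dia ((p and r) or not (r implies not q)), 0
2. (p and r) or not (r implies not q), 1
3. not (r implies not q), 1
4. r, 1
5. q, 1
Accessibility: 0R1

Satisfiable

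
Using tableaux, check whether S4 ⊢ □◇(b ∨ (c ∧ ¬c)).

Tableau for the negation ¬□◇(b ∨ (c ∧ ¬c)):
1. ¬□◇(b ∨ (c ∧ ¬c)), w0
2. ¬◇(b ∨ (c ∧ ¬c)), w1
3. ¬(b ∨ (c ∧ ¬c)), w1
4. ¬b, w1
5. ¬(c ∧ ¬c), w1
6. c, w1
Accessibility: w0Rw0, w0Rw1, w1Rw1
The negation has an open branch (countermodel exists).

Not valid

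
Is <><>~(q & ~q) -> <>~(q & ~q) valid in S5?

Tableau for the negation ~(<><>~(q & ~q) -> <>~(q & ~q)):
1. ~(<><>~(q & ~q) -> <>~(q & ~q)), 0
2. <><>~(q & ~q), 0
3. ~<>~(q & ~q), 0
4. q & ~q, 0
5. q, 0
6. ~q, 0
Accessibility: 0R0
Branch closes: q and ~q both at 0.
All branches of the negation close; one closing branch shown above.

Yes, valid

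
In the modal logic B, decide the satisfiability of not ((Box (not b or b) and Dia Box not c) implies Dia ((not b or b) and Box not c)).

1. not ((Box (not b or b) and Dia Box not c) implies Dia ((not b or b) and Box not c)), u
2. Box (not b or b) and Dia Box not c, u
3. not Dia ((not b or b) and Box not c), u
4. Box (not b or b), u
5. Dia Box not c, u
6. not ((not b or b) and Box not c), u
7. not b or b, u
8. not Box not c, u
9. b, u
10. Box not c, v
11. not ((not b or b) and Box not c), v
12. not b or b, v
13. not c, u
14. not c, v
15. not Box not c, v
16. b, v
17. c, w
18. not ((not b or b) and Box not c), w
19. not b or b, w
20. not Box not c, w
21. b, w
22. c, x
23. not c, x
Accessibility: uRu, uRv, uRw, vRu, vRv, vRx, wRu, wRw, xRv, xRx
Branch closes: c and not c both at x.
Every branch closes; the branch above is one of them.

Unsatisfiable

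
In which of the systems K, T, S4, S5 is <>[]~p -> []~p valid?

S5

S5-tableau for the negation ~(<>[]~p -> []~p):
1. ~(<>[]~p -> []~p), u
2. <>[]~p, u
3. ~[]~p, u
4. []~p, v
5. ~p, u
6. ~p, v
7. p, w
8. ~p, w
Accessibility: uRu, uRv, uRw, vRu, vRv, vRw, wRu, wRv, wRw
Branch closes: p and ~p both at w.
Every branch closes (one shown): valid in S5.
S4-tableau for the negation ~(<>[]~p -> []~p):
1. ~(<>[]~p -> []~p), u
2. <>[]~p, u
3. ~[]~p, u
4. []~p, v
5. ~p, v
6. p, w
Accessibility: uRu, uRv, uRw, vRv, wRw
Complete open branch: countermodel on an S4-frame, so not valid in S4, nor in K, T (the same frame is also a K-frame and a T-frame).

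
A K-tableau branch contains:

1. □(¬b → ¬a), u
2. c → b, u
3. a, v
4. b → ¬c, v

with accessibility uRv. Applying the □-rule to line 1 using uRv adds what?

¬b → ¬a, v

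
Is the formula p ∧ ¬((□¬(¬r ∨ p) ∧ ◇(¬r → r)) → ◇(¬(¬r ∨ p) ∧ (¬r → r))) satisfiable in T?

Unsatisfiable

1. p ∧ ¬((□¬(¬r ∨ p) ∧ ◇(¬r → r)) → ◇(¬(¬r ∨ p) ∧ (¬r → r))), 0
2. p, 0
3. ¬((□¬(¬r ∨ p) ∧ ◇(¬r → r)) → ◇(¬(¬r ∨ p) ∧ (¬r → r))), 0
4. □¬(¬r ∨ p) ∧ ◇(¬r → r), 0
5. ¬◇(¬(¬r ∨ p) ∧ (¬r → r)), 0
6. □¬(¬r ∨ p), 0
7. ◇(¬r → r), 0
8. ¬(¬(¬r ∨ p) ∧ (¬r → r)), 0
9. ¬(¬r ∨ p), 0
10. r, 0
11. ¬p, 0
Accessibility: 0R0
Branch closes: p and ¬p both at 0.
Every branch closes; the branch above is one of them.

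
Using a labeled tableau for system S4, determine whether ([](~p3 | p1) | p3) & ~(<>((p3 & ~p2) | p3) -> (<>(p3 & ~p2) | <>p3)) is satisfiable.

1. ([](~p3 | p1) | p3) & ~(<>((p3 & ~p2) | p3) -> (<>(p3 & ~p2) | <>p3)), 0
2. [](~p3 | p1) | p3, 0
3. ~(<>((p3 & ~p2) | p3) -> (<>(p3 & ~p2) | <>p3)), 0
4. <>((p3 & ~p2) | p3), 0
5. ~(<>(p3 & ~p2) | <>p3), 0
6. ~<>(p3 & ~p2), 0
7. ~<>p3, 0
8. ~(p3 & ~p2), 0
9. ~p3, 0
10. [](~p3 | p1), 0
11. ~p3 | p1, 0
12. p2, 0
13. p1, 0
14. (p3 & ~p2) | p3, 1
15. ~(p3 & ~p2), 1
16. ~p3, 1
17. ~p3 | p1, 1
18. p3 & ~p2, 1
19. p3, 1
20. ~p2, 1
Accessibility: 0R0, 0R1, 1R1
Branch closes: p3 and ~p3 both at 1.
All branches of the tableau close; one closing branch shown above.

Unsatisfiable (every branch closes)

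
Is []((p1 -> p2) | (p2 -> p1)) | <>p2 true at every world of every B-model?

Yes, valid

Tableau for the negation ~([]((p1 -> p2) | (p2 -> p1)) | <>p2):
1. ~([]((p1 -> p2) | (p2 -> p1)) | <>p2), w0
2. ~[]((p1 -> p2) | (p2 -> p1)), w0
3. ~<>p2, w0
4. ~p2, w0
5. ~((p1 -> p2) | (p2 -> p1)), w1
6. ~(p1 -> p2), w1
7. ~(p2 -> p1), w1
8. p1, w1
9. ~p2, w1
10. p2, w1
11. ~p1, w1
Accessibility: w0Rw0, w0Rw1, w1Rw0, w1Rw1
Branch closes: p2 and ~p2 both at w1.
Every branch of the negation's tableau closes; the branch above is one of them.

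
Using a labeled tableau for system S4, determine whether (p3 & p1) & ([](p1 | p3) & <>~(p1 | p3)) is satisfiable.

Unsatisfiable

1. (p3 & p1) & ([](p1 | p3) & <>~(p1 | p3)), u
2. p3 & p1, u
3. [](p1 | p3) & <>~(p1 | p3), u
4. p3, u
5. p1, u
6. [](p1 | p3), u
7. <>~(p1 | p3), u
8. p1 | p3, u
9. ~(p1 | p3), v
10. ~p1, v
11. ~p3, v
12. p1 | p3, v
13. p3, v
Accessibility: uRu, uRv, vRv
Branch closes: p3 and ~p3 both at v.
Every branch closes; the branch above is one of them.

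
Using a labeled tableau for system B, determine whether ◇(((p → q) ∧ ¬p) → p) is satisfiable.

1. ◇(((p → q) ∧ ¬p) → p), w0
2. ((p → q) ∧ ¬p) → p, w1
3. p, w1
Accessibility: w0Rw0, w0Rw1, w1Rw0, w1Rw1

Satisfiable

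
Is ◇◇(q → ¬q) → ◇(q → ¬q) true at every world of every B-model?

Tableau for the negation ¬(◇◇(q → ¬q) → ◇(q → ¬q)):
1. ¬(◇◇(q → ¬q) → ◇(q → ¬q)), w0
2. ◇◇(q → ¬q), w0   [¬→-rule on 1]
3. ¬◇(q → ¬q), w0   [¬→-rule on 1]
4. ¬(q → ¬q), w0   [¬◇-rule on 3 via w0Rw0]
5. q, w0   [¬→-rule on 4]
6. ◇(q → ¬q), w1   [◇-rule on 2: fresh world w1, w0Rw1]
7. ¬(q → ¬q), w1   [¬◇-rule on 3 via w0Rw1]
8. q, w1   [¬→-rule on 7]
9. q → ¬q, w2   [◇-rule on 6: fresh world w2, w1Rw2]
10. ¬q, w2   [→-rule on 9 (branches; this branch)]
Accessibility: w0Rw0, w0Rw1, w1Rw0, w1Rw1, w1Rw2, w2Rw1, w2Rw2
The negation has an open branch (countermodel exists).

Not valid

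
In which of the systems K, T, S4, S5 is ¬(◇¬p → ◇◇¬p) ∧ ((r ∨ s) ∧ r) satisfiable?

K-tableau for the formula:
1. ¬(◇¬p → ◇◇¬p) ∧ ((r ∨ s) ∧ r), 0
2. ¬(◇¬p → ◇◇¬p), 0
3. (r ∨ s) ∧ r, 0
4. ◇¬p, 0
5. ¬◇◇¬p, 0
6. r ∨ s, 0
7. r, 0
8. s, 0
9. ¬p, 1
10. ¬◇¬p, 1
Accessibility: 0R1
Complete open branch: satisfiable in K.
T-tableau for the formula:
1. ¬(◇¬p → ◇◇¬p) ∧ ((r ∨ s) ∧ r), 0
2. ¬(◇¬p → ◇◇¬p), 0
3. (r ∨ s) ∧ r, 0
4. ◇¬p, 0
5. ¬◇◇¬p, 0
6. r ∨ s, 0
7. r, 0
8. ¬◇¬p, 0
9. p, 0
10. s, 0
11. ¬p, 1
12. ¬◇¬p, 1
13. p, 1
Accessibility: 0R0, 0R1, 1R1
Branch closes: p and ¬p both at 1.
Every branch closes (one shown): unsatisfiable in T, hence also in S4, S5 (every S4/S5-frame is a T-frame).

K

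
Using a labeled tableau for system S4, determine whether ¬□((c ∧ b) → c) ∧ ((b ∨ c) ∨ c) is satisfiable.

No, unsatisfiable

1. ¬□((c ∧ b) → c) ∧ ((b ∨ c) ∨ c), w0
2. ¬□((c ∧ b) → c), w0
3. (b ∨ c) ∨ c, w0
4. b ∨ c, w0
5. c, w0
6. ¬((c ∧ b) → c), w1
7. c ∧ b, w1
8. ¬c, w1
9. c, w1
10. b, w1
Accessibility: w0Rw0, w0Rw1, w1Rw1
Branch closes: c and ¬c both at w1.
Every branch closes; the branch above is one of them.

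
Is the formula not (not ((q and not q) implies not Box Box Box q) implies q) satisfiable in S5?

1. not (not ((q and not q) implies not Box Box Box q) implies q), w0
2. not ((q and not q) implies not Box Box Box q), w0   [neg-implies-rule on 1]
3. not q, w0   [neg-implies-rule on 1]
4. q and not q, w0   [neg-implies-rule on 2]
5. Box Box Box q, w0   [neg-implies-rule on 2]
6. q, w0   [and-rule on 4]
Accessibility: w0Rw0
Branch closes: q and not q both at w0.
(One branch shown.) All branches close.

No, unsatisfiable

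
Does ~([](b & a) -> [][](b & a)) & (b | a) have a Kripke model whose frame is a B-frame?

Satisfiable

1. ~([](b & a) -> [][](b & a)) & (b | a), w0
2. ~([](b & a) -> [][](b & a)), w0   [&-rule on 1]
3. b | a, w0   [&-rule on 1]
4. [](b & a), w0   [~->-rule on 2]
5. ~[][](b & a), w0   [~->-rule on 2]
6. b & a, w0   [[]-rule on 4 via w0Rw0]
7. b, w0   [&-rule on 6]
8. a, w0   [&-rule on 6]
9. ~[](b & a), w1   [~[]-rule on 5: fresh world w1, w0Rw1]
10. b & a, w1   [[]-rule on 4 via w0Rw1]
11. b, w1   [&-rule on 10]
12. a, w1   [&-rule on 10]
13. ~(b & a), w2   [~[]-rule on 9: fresh world w2, w1Rw2]
14. ~a, w2   [~&-rule on 13 (branches; this branch)]
Accessibility: w0Rw0, w0Rw1, w1Rw0, w1Rw1, w1Rw2, w2Rw1, w2Rw2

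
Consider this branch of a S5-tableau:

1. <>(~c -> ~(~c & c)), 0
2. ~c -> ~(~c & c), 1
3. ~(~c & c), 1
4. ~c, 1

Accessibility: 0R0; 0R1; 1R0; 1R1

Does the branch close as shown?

Not closed

There is no literal clash: for every atom and world, at most one sign appears.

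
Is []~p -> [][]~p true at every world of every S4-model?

Valid

Tableau for the negation ~([]~p -> [][]~p):
1. ~([]~p -> [][]~p), w0
2. []~p, w0
3. ~[][]~p, w0
4. ~p, w0
5. ~[]~p, w1
6. ~p, w1
7. p, w2
8. ~p, w2
Accessibility: w0Rw0, w0Rw1, w0Rw2, w1Rw1, w1Rw2, w2Rw2
Branch closes: p and ~p both at w2.
All branches of the negation close; one closing branch shown above.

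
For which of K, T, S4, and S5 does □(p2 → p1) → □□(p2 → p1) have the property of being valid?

S4-tableau for the negation ¬(□(p2 → p1) → □□(p2 → p1)):
1. ¬(□(p2 → p1) → □□(p2 → p1)), 0
2. □(p2 → p1), 0
3. ¬□□(p2 → p1), 0
4. p2 → p1, 0
5. p1, 0
6. ¬□(p2 → p1), 1
7. p2 → p1, 1
8. p1, 1
9. ¬(p2 → p1), 2
10. p2, 2
11. ¬p1, 2
12. p2 → p1, 2
13. p1, 2
Accessibility: 0R0, 0R1, 0R2, 1R1, 1R2, 2R2
Branch closes: p1 and ¬p1 both at 2.
Every branch closes (one shown): valid in S4, hence also in S5 (every theorem of S4 is a theorem of S5).
T-tableau for the negation ¬(□(p2 → p1) → □□(p2 → p1)):
1. ¬(□(p2 → p1) → □□(p2 → p1)), 0
2. □(p2 → p1), 0
3. ¬□□(p2 → p1), 0
4. p2 → p1, 0
5. p1, 0
6. ¬□(p2 → p1), 1
7. p2 → p1, 1
8. p1, 1
9. ¬(p2 → p1), 2
10. p2, 2
11. ¬p1, 2
Accessibility: 0R0, 0R1, 1R1, 1R2, 2R2
Complete open branch: countermodel on a T-frame, so not valid in T, nor in K (the same frame is also a K-frame).

S4, S5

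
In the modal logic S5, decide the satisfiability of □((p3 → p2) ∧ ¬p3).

1. □((p3 → p2) ∧ ¬p3), u
2. (p3 → p2) ∧ ¬p3, u
3. p3 → p2, u
4. ¬p3, u
5. p2, u
Accessibility: uRu

Yes, satisfiable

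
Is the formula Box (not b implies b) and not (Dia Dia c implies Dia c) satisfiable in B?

1. Box (not b implies b) and not (Dia Dia c implies Dia c), w0
2. Box (not b implies b), w0
3. not (Dia Dia c implies Dia c), w0
4. Dia Dia c, w0
5. not Dia c, w0
6. not b implies b, w0
7. not c, w0
8. b, w0
9. Dia c, w1
10. not b implies b, w1
11. not c, w1
12. b, w1
13. c, w2
Accessibility: w0Rw0, w0Rw1, w1Rw0, w1Rw1, w1Rw2, w2Rw1, w2Rw2

Satisfiable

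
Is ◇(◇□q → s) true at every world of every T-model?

Tableau for the negation ¬◇(◇□q → s):
1. ¬◇(◇□q → s), 0
2. ¬(◇□q → s), 0
3. ◇□q, 0
4. ¬s, 0
5. □q, 1
6. ¬(◇□q → s), 1
7. ◇□q, 1
8. ¬s, 1
9. q, 1
10. □q, 2
11. q, 2
Accessibility: 0R0, 0R1, 1R1, 1R2, 2R2
The negation has an open branch (countermodel exists).

Not valid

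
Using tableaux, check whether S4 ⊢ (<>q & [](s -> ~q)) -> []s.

Tableau for the negation ~((<>q & [](s -> ~q)) -> []s):
1. ~((<>q & [](s -> ~q)) -> []s), w0
2. <>q & [](s -> ~q), w0   [~->-rule on 1]
3. ~[]s, w0   [~->-rule on 1]
4. <>q, w0   [&-rule on 2]
5. [](s -> ~q), w0   [&-rule on 2]
6. s -> ~q, w0   [[]-rule on 5 via w0Rw0]
7. ~q, w0   [->-rule on 6 (branches; this branch)]
8. ~s, w1   [~[]-rule on 3: fresh world w1, w0Rw1]
9. s -> ~q, w1   [[]-rule on 5 via w0Rw1]
10. ~q, w1   [->-rule on 9 (branches; this branch)]
11. q, w2   [<>-rule on 4: fresh world w2, w0Rw2]
12. s -> ~q, w2   [[]-rule on 5 via w0Rw2]
13. ~s, w2   [->-rule on 12 (branches; this branch)]
Accessibility: w0Rw0, w0Rw1, w0Rw2, w1Rw1, w2Rw2
The negation has an open branch (countermodel exists).

Invalid (countermodel exists)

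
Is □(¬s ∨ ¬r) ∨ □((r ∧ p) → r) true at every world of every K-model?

Valid in K

Tableau for the negation ¬(□(¬s ∨ ¬r) ∨ □((r ∧ p) → r)):
1. ¬(□(¬s ∨ ¬r) ∨ □((r ∧ p) → r)), u
2. ¬□(¬s ∨ ¬r), u   [¬∨-rule on 1]
3. ¬□((r ∧ p) → r), u   [¬∨-rule on 1]
4. ¬(¬s ∨ ¬r), v   [¬□-rule on 2: fresh world v, uRv]
5. s, v   [¬∨-rule on 4]
6. r, v   [¬∨-rule on 4]
7. ¬((r ∧ p) → r), w   [¬□-rule on 3: fresh world w, uRw]
8. r ∧ p, w   [¬→-rule on 7]
9. ¬r, w   [¬→-rule on 7]
10. r, w   [∧-rule on 8]
11. p, w   [∧-rule on 8]
Accessibility: uRv, uRw
Branch closes: r and ¬r both at w.
Every branch of the negation's tableau closes; the branch above is one of them.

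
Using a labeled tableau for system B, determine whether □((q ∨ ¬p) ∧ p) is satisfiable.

1. □((q ∨ ¬p) ∧ p), w0
2. (q ∨ ¬p) ∧ p, w0
3. q ∨ ¬p, w0
4. p, w0
5. q, w0
Accessibility: w0Rw0

Satisfiable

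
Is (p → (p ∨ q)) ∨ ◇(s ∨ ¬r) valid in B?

Yes, valid

Tableau for the negation ¬((p → (p ∨ q)) ∨ ◇(s ∨ ¬r)):
1. ¬((p → (p ∨ q)) ∨ ◇(s ∨ ¬r)), u
2. ¬(p → (p ∨ q)), u
3. ¬◇(s ∨ ¬r), u
4. p, u
5. ¬(p ∨ q), u
6. ¬p, u
7. ¬q, u
Accessibility: uRu
Branch closes: p and ¬p both at u.
Every branch of the negation's tableau closes; the branch above is one of them.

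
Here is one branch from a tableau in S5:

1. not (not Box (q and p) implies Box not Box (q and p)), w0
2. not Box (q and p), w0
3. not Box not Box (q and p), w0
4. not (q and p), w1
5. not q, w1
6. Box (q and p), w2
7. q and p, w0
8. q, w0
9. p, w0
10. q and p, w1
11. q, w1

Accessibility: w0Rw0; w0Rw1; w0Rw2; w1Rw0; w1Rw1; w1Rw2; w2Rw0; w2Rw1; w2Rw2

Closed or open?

Closed

Both q and not q appear at w1.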